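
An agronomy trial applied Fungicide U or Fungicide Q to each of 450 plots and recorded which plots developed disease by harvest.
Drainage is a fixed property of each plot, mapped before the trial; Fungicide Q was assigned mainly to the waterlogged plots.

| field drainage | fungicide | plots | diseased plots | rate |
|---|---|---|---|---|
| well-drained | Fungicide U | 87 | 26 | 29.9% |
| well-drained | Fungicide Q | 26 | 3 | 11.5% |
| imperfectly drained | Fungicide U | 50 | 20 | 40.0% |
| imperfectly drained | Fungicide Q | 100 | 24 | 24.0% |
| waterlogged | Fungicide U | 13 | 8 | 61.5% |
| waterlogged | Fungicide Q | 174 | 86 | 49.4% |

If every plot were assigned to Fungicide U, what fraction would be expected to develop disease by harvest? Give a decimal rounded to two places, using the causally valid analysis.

0.46

The field drainage-specific comparison favours Fungicide Q throughout, but the pooled figures favour Fungicide U. The question is whether to condition on field drainage.
The imbalance in field drainage arose from how plots were allocated, not from anything the fungicide did; and field drainage independently affects the outcome. The pooled gap is confounded — condition on field drainage.
Standardising Fungicide U to the population field drainage mix: 0.251·26/87 + 0.333·20/50 + 0.416·8/13 = 0.464.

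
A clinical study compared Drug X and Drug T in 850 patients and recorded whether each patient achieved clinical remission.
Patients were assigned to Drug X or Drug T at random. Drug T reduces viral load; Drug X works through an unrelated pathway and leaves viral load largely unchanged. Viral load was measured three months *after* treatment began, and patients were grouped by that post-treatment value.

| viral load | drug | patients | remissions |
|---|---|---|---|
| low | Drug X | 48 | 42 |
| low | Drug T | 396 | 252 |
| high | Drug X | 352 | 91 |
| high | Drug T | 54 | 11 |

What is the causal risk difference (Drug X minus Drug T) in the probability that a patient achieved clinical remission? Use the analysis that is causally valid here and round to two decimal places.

Stratifying would compare drugs among patients the drugs themselves sorted into viral load groups — a form of selection on an intermediate. The unconditioned pooled rates give the total causal effect.
The causal difference is the pooled difference: 0.333 − 0.584 = -0.252.

-0.25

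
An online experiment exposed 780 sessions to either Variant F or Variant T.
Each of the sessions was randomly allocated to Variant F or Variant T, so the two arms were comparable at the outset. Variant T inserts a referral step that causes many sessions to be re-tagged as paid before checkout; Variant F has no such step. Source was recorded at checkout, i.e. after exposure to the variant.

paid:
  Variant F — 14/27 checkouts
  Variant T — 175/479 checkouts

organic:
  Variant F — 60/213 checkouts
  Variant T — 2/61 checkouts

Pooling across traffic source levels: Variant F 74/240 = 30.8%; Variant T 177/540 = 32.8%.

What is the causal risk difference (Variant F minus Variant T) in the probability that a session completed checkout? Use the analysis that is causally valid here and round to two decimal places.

-0.02

The traffic source-specific comparison favours Variant F throughout, but the pooled figures favour Variant T. The question is whether to condition on traffic source.
Because the variant influences traffic source, traffic source is a post-treatment mediator, not a confounder. Stratifying on it would bias the estimate; the causal effect is the crude pooled difference.
The causal difference is the pooled difference: 0.308 − 0.328 = -0.019.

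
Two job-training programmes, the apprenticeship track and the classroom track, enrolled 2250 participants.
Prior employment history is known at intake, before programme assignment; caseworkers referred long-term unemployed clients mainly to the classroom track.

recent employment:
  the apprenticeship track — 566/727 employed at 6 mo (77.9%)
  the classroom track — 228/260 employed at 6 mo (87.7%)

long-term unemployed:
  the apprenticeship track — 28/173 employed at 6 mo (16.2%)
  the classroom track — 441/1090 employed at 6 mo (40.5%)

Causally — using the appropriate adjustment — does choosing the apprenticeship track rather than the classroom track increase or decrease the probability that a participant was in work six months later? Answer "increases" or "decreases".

decreases

Prior employment history satisfies the back-door criterion: it is not a descendant of the programme, and it blocks the spurious path from programme to outcome. Adjusting for it (i.e., using the within-prior employment history rates) gives the causal effect.
Within each level — recent employment: 77.9% vs 87.7%; long-term unemployed: 16.2% vs 40.5% — the classroom track is higher every time.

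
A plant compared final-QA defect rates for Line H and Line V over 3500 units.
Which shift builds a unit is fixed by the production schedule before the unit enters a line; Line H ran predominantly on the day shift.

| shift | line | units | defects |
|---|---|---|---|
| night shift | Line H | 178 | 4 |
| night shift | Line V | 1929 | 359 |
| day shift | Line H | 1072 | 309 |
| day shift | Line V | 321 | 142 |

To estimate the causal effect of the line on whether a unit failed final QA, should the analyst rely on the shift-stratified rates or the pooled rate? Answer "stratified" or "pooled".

stratified

Within every shift level Line H has the lower rate, yet pooled Line V does — Simpson's reversal.
Shift satisfies the back-door criterion: it is not a descendant of the line, and it blocks the spurious path from line to outcome. Adjusting for it (i.e., using the within-shift rates) gives the causal effect.
Within each level — night shift: 2.2% vs 18.6%; day shift: 28.8% vs 44.2% — Line H is lower every time.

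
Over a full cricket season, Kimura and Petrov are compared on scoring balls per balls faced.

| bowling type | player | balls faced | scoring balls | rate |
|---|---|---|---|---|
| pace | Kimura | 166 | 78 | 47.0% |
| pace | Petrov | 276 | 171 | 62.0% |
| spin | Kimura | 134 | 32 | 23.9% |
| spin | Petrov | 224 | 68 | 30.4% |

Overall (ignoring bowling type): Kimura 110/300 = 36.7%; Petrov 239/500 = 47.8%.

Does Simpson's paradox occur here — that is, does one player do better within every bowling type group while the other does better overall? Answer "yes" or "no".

no

Within each bowling type level (pace 47.0% vs 62.0%; spin 23.9% vs 30.4%), Petrov has the higher rate every time. Pooled: 36.7% vs 47.8% — Petrov has the higher rate overall. They agree.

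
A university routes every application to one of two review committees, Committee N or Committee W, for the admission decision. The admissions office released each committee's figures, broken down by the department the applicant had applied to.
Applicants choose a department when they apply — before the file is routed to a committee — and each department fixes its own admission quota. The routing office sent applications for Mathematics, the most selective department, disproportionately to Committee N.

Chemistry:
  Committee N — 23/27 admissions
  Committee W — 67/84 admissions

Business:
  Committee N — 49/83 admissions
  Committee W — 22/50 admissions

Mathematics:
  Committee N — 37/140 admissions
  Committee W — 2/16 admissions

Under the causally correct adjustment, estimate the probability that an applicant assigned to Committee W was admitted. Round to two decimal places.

Committee N is higher inside every department stratum but Committee W is higher in aggregate. Whether to stratify depends on how department relates to the review committee.
Nothing the review committee does changes department; the imbalance is an allocation artefact. With department also predicting the outcome, the pooled figure is confounded, and the within-stratum comparison is the causal one.
Standardising Committee W to the population department mix: 0.278·67/84 + 0.333·22/50 + 0.390·2/16 = 0.416.

0.42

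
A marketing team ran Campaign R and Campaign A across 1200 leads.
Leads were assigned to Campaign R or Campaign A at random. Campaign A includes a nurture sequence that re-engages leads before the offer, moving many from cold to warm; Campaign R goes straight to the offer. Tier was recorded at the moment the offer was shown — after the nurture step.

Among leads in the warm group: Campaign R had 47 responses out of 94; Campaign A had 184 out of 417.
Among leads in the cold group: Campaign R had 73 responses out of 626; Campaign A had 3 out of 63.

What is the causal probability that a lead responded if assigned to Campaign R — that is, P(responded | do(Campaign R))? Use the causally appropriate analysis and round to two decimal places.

Engagement tier here is a post-treatment variable shaped by the campaign; conditioning on it would introduce bias rather than remove it. The overall comparison is the causal one.
So P(outcome | do(Campaign R)) is just the pooled rate for Campaign R: 120/720 = 0.167.

0.17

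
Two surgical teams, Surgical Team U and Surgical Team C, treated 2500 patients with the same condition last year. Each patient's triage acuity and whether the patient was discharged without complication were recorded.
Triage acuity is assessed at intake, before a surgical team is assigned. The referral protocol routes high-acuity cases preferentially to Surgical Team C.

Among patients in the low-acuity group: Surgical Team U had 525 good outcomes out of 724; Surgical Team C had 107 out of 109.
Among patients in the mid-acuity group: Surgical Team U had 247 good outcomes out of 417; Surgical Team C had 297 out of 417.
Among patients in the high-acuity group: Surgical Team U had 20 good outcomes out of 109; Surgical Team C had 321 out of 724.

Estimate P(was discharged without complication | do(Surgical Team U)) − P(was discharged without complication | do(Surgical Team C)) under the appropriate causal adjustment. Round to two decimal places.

The triage acuity-specific comparison favours Surgical Team C throughout, but the pooled figures favour Surgical Team U. The question is whether to condition on triage acuity.
Nothing the surgical team does changes triage acuity; the imbalance is an allocation artefact. With triage acuity also predicting the outcome, the pooled figure is confounded, and the within-stratum comparison is the causal one.
Adjusting over the population distribution of triage acuity: 0.333·(0.725−0.982) + 0.334·(0.592−0.712) + 0.333·(0.183−0.443) = -0.212.

-0.21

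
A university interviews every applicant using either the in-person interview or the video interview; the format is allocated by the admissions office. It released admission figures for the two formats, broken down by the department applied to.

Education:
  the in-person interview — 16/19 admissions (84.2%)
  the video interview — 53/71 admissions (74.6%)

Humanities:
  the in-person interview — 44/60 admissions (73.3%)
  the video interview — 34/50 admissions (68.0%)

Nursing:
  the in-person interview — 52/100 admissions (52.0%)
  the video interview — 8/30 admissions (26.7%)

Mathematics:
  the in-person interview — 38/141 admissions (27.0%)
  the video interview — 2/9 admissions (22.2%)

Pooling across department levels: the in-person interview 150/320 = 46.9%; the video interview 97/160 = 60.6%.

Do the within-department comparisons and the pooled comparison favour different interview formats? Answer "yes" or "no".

Within each department level (Education 84.2% vs 74.6%; Humanities 73.3% vs 68.0%; Nursing 52.0% vs 26.7%; Mathematics 27.0% vs 22.2%), the in-person interview has the higher rate every time. Pooled: 46.9% vs 60.6% — the video interview has the higher rate overall. The two comparisons disagree.

yes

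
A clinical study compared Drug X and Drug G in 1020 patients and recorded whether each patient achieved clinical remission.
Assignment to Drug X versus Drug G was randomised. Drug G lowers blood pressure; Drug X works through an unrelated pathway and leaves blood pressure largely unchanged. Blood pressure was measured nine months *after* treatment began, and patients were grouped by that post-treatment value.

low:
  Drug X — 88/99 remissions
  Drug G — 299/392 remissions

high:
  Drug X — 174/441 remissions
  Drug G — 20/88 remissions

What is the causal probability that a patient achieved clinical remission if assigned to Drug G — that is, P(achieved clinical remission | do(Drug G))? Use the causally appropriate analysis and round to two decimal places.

0.66

The stratified and pooled comparisons disagree (Drug X wins within each blood pressure; Drug G wins overall), so the answer turns on the causal role of blood pressure.
Blood pressure lies on the pathway drug → blood pressure → outcome, so adjusting for it blocks the indirect effect. For the total causal effect of drug, use the unadjusted pooled rates.
So P(outcome | do(Drug G)) is just the pooled rate for Drug G: 319/480 = 0.665.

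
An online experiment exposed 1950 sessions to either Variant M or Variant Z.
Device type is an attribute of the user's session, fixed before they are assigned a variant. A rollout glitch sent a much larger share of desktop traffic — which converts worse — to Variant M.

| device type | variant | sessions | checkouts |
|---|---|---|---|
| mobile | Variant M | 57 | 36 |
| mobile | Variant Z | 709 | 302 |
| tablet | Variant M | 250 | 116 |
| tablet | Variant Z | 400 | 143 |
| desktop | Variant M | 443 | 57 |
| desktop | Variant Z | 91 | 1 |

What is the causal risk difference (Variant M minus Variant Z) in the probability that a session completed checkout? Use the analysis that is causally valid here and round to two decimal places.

+0.15

Within every device type level Variant M has the higher rate, yet pooled Variant Z does — Simpson's reversal.
Since device type is a pre-existing factor (not a product of the variant) and it affects the outcome on its own, it is a confounder. The stratified rates, not the pooled rate, identify the causal effect.
Adjusting over the population distribution of device type: 0.393·(0.632−0.426) + 0.333·(0.464−0.357) + 0.274·(0.129−0.011) = +0.149.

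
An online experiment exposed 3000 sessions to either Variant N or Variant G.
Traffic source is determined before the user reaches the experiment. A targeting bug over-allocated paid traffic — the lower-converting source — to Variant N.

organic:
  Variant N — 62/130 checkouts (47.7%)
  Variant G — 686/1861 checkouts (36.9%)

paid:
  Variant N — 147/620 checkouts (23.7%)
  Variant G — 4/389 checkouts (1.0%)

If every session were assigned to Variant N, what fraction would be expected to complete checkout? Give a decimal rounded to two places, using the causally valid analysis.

Traffic source differs across variants for reasons unrelated to any effect of the variant itself, and it separately predicts the outcome — a classic confounder. We must compare within traffic source levels.
Standardising Variant N to the population traffic source mix: 0.664·62/130 + 0.336·147/620 = 0.396.

0.40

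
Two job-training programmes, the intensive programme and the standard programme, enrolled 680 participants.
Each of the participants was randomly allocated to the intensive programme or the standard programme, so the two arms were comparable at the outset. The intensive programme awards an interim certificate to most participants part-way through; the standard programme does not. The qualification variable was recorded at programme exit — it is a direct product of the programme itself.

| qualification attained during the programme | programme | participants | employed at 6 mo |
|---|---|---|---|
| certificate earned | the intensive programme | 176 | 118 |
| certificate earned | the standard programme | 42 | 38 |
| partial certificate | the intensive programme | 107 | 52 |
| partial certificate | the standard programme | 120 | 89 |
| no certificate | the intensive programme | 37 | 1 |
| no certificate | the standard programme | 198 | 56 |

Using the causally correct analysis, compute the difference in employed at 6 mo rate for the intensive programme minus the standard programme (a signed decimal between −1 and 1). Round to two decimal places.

+0.03

Qualification attained during the programme lies on the pathway programme → qualification attained during the programme → outcome, so adjusting for it blocks the indirect effect. For the total causal effect of programme, use the unadjusted pooled rates.
The causal difference is the pooled difference: 0.534 − 0.508 = +0.026.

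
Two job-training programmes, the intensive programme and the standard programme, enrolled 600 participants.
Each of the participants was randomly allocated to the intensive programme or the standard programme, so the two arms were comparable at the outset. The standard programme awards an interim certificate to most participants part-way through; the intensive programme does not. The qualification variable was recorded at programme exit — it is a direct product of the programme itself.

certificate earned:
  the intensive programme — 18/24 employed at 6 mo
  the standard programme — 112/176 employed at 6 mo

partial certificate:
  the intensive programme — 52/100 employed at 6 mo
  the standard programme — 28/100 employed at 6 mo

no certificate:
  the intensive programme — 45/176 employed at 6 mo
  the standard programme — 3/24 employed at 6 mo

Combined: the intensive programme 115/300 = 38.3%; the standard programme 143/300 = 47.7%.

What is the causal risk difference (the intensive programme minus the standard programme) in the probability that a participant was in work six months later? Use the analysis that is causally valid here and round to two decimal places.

-0.09

The qualification attained during the programme-specific comparison favours the intensive programme throughout, but the pooled figures favour the standard programme. The question is whether to condition on qualification attained during the programme.
Qualification attained during the programme lies on the pathway programme → qualification attained during the programme → outcome, so adjusting for it blocks the indirect effect. For the total causal effect of programme, use the unadjusted pooled rates.
The causal difference is the pooled difference: 0.383 − 0.477 = -0.093.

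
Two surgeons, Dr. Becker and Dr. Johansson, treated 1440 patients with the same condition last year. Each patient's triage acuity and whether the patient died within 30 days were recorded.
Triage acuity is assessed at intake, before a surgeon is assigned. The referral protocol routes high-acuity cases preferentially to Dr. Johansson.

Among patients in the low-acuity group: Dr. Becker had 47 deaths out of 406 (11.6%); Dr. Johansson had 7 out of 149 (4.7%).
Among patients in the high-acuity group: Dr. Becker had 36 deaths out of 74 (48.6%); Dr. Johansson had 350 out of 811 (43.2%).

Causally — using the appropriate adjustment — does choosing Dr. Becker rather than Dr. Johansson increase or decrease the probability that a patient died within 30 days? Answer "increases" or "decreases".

increases

Dr. Johansson is lower inside every triage acuity stratum but Dr. Becker is lower in aggregate. Whether to stratify depends on how triage acuity relates to the surgeon.
Nothing the surgeon does changes triage acuity; the imbalance is an allocation artefact. With triage acuity also predicting the outcome, the pooled figure is confounded, and the within-stratum comparison is the causal one.
Within each level — low-acuity: 11.6% vs 4.7%; high-acuity: 48.6% vs 43.2% — Dr. Johansson is lower every time.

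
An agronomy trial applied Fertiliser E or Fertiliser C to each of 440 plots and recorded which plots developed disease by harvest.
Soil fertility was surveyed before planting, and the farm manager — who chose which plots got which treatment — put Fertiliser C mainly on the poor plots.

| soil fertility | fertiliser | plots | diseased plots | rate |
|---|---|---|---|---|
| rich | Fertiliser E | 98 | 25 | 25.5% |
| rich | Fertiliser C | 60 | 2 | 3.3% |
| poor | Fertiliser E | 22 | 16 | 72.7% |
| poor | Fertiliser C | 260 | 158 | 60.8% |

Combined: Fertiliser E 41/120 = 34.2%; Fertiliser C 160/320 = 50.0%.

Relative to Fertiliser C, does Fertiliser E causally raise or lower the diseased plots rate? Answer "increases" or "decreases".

increases

The imbalance in soil fertility arose from how plots were allocated, not from anything the fertiliser did; and soil fertility independently affects the outcome. The pooled gap is confounded — condition on soil fertility.
Within each level — rich: 25.5% vs 3.3%; poor: 72.7% vs 60.8% — Fertiliser C is lower every time.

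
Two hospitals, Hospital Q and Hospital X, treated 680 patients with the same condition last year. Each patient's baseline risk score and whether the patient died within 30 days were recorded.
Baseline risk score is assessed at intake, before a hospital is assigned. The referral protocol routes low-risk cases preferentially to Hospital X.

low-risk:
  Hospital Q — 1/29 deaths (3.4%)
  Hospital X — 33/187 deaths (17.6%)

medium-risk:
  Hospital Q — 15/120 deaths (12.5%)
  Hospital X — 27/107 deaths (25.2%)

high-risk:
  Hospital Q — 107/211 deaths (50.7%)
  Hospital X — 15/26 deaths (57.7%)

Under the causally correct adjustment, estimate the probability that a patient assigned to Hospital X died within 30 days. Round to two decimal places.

Within every baseline risk score level Hospital Q has the lower rate, yet pooled Hospital X does — Simpson's reversal.
Baseline risk score satisfies the back-door criterion: it is not a descendant of the hospital, and it blocks the spurious path from hospital to outcome. Adjusting for it (i.e., using the within-baseline risk score rates) gives the causal effect.
Standardising Hospital X to the population baseline risk score mix: 0.318·33/187 + 0.334·27/107 + 0.349·15/26 = 0.341.

0.34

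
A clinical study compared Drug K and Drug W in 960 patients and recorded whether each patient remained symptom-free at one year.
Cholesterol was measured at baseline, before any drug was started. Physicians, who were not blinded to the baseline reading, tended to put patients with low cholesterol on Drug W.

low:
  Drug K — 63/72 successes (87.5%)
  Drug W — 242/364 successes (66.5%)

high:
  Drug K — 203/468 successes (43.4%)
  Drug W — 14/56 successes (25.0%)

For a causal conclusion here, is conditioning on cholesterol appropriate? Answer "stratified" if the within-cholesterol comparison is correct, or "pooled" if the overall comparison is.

Cholesterol satisfies the back-door criterion: it is not a descendant of the drug, and it blocks the spurious path from drug to outcome. Adjusting for it (i.e., using the within-cholesterol rates) gives the causal effect.
Within each level — low: 87.5% vs 66.5%; high: 43.4% vs 25.0% — Drug K is higher every time.

stratified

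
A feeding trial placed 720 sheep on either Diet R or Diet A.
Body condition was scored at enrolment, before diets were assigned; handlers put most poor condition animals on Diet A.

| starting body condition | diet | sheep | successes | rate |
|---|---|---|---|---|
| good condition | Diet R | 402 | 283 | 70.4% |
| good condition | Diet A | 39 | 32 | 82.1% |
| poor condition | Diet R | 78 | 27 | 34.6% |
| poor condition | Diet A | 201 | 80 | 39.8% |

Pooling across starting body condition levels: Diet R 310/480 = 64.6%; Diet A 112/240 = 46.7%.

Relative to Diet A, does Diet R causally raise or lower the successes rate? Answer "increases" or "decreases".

The stratified and pooled comparisons disagree (Diet A wins within each starting body condition; Diet R wins overall), so the answer turns on the causal role of starting body condition.
Starting body condition differs across diets for reasons unrelated to any effect of the diet itself, and it separately predicts the outcome — a classic confounder. We must compare within starting body condition levels.
Within each level — good condition: 70.4% vs 82.1%; poor condition: 34.6% vs 39.8% — Diet A is higher every time.

decreases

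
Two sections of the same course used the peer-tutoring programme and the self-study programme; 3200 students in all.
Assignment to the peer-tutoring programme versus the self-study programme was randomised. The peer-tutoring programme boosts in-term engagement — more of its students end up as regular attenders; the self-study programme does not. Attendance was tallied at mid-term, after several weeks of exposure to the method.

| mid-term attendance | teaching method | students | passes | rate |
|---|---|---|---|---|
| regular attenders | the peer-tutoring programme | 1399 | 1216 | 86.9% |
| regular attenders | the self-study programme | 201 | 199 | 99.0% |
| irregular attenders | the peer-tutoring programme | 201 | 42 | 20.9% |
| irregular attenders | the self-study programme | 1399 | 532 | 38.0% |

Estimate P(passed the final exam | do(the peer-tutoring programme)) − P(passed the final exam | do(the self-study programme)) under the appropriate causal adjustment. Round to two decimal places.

+0.33

Mid-term attendance lies on the pathway teaching method → mid-term attendance → outcome, so adjusting for it blocks the indirect effect. For the total causal effect of teaching method, use the unadjusted pooled rates.
The causal difference is the pooled difference: 0.786 − 0.457 = +0.329.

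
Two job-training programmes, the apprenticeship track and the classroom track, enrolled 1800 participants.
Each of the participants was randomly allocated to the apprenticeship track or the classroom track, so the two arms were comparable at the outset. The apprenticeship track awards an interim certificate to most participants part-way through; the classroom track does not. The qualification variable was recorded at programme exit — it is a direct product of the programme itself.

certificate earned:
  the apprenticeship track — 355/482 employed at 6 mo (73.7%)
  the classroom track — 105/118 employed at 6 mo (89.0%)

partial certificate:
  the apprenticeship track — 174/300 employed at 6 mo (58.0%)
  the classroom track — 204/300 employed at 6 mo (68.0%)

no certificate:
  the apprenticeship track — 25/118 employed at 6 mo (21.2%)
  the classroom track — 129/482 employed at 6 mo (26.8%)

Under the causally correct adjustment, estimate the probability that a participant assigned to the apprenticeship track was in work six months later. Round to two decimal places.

0.62

The distribution of qualification attained during the programme is itself part of what the programme does — it is an intermediate outcome. Holding it fixed would remove that part of the effect; the total effect is the pooled difference.
So P(outcome | do(the apprenticeship track)) is just the pooled rate for the apprenticeship track: 554/900 = 0.616.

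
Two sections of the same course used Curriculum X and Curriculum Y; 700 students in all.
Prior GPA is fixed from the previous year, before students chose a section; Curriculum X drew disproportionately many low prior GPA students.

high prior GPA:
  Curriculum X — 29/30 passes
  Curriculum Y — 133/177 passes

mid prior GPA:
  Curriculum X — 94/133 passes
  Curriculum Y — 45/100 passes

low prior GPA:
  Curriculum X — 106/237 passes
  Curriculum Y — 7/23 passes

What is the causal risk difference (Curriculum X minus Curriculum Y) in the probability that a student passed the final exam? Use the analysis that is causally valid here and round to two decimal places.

Within every prior GPA band level Curriculum X has the higher rate, yet pooled Curriculum Y does — Simpson's reversal.
Since prior GPA band is a pre-existing factor (not a product of the teaching method) and it affects the outcome on its own, it is a confounder. The stratified rates, not the pooled rate, identify the causal effect.
Adjusting over the population distribution of prior GPA band: 0.296·(0.967−0.751) + 0.333·(0.707−0.450) + 0.371·(0.447−0.304) = +0.202.

+0.20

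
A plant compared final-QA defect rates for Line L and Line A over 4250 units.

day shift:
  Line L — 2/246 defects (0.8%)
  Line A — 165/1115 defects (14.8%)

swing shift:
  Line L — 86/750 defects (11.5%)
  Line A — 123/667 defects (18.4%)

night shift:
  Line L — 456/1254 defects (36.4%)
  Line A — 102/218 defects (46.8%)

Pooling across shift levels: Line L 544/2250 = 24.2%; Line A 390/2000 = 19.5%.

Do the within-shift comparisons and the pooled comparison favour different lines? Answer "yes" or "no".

yes

Within each shift level (day shift 0.8% vs 14.8%; swing shift 11.5% vs 18.4%; night shift 36.4% vs 46.8%), Line L has the lower rate every time. Pooled: 24.2% vs 19.5% — Line A has the lower rate overall. The two comparisons disagree.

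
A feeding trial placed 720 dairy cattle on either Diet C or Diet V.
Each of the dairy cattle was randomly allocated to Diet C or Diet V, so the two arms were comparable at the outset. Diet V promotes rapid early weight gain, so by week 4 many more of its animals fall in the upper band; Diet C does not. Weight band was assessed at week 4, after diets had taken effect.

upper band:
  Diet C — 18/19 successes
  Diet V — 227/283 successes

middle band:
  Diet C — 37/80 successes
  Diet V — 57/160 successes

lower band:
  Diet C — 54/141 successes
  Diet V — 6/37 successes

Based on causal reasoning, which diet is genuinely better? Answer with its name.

Diet C is higher inside every week-4 weight band stratum but Diet V is higher in aggregate. Whether to stratify depends on how week-4 weight band relates to the diet.
Week-4 weight band is recorded after the diet and is itself shifted by it — it sits on the causal path from diet to outcome. Conditioning on a mediator would strip out part of the effect we want; the pooled comparison gives the total causal effect.
Pooled: Diet C 45.4% vs Diet V 60.4%; Diet V is higher overall.

Diet V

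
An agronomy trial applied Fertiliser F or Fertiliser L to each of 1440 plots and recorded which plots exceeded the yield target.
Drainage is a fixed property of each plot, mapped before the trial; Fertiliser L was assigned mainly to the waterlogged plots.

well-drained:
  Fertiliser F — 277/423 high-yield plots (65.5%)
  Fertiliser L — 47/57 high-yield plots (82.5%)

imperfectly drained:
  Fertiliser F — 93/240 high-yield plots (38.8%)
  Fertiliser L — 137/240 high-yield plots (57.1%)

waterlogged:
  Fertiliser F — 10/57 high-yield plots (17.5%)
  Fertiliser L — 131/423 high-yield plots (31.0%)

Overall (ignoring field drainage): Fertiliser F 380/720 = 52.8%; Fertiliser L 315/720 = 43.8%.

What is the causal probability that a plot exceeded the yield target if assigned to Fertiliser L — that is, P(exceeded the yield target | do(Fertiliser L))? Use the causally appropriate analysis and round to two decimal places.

0.57

The field drainage-specific comparison favours Fertiliser L throughout, but the pooled figures favour Fertiliser F. The question is whether to condition on field drainage.
The imbalance in field drainage arose from how plots were allocated, not from anything the fertiliser did; and field drainage independently affects the outcome. The pooled gap is confounded — condition on field drainage.
Standardising Fertiliser L to the population field drainage mix: 0.333·47/57 + 0.333·137/240 + 0.333·131/423 = 0.568.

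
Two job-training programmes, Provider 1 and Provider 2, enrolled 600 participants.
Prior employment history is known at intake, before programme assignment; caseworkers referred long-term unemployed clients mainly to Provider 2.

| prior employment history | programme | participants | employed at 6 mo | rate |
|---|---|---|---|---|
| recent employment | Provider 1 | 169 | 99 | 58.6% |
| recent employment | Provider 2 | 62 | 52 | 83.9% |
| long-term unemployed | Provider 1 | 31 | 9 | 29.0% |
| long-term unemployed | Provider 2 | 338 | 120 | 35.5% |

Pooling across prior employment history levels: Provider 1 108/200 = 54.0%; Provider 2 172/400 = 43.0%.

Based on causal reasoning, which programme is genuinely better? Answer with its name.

Provider 2

Provider 2 is higher inside every prior employment history stratum but Provider 1 is higher in aggregate. Whether to stratify depends on how prior employment history relates to the programme.
The imbalance in prior employment history arose from how participants were allocated, not from anything the programme did; and prior employment history independently affects the outcome. The pooled gap is confounded — condition on prior employment history.
Within each level — recent employment: 58.6% vs 83.9%; long-term unemployed: 29.0% vs 35.5% — Provider 2 is higher every time.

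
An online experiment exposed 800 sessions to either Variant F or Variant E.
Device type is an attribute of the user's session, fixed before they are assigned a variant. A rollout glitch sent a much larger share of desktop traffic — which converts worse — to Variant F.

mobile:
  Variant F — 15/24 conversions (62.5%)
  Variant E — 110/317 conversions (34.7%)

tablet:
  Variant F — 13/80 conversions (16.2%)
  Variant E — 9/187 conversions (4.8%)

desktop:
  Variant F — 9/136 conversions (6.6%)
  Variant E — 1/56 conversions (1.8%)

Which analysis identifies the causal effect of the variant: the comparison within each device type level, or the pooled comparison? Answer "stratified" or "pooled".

stratified

Variant F is higher inside every device type stratum but Variant E is higher in aggregate. Whether to stratify depends on how device type relates to the variant.
Device type is set before the variant has any effect — it is not caused by the variant — and it independently drives the outcome. That makes it a confounder, so the causal comparison is within device type levels.
Within each level — mobile: 62.5% vs 34.7%; tablet: 16.2% vs 4.8%; desktop: 6.6% vs 1.8% — Variant F is higher every time.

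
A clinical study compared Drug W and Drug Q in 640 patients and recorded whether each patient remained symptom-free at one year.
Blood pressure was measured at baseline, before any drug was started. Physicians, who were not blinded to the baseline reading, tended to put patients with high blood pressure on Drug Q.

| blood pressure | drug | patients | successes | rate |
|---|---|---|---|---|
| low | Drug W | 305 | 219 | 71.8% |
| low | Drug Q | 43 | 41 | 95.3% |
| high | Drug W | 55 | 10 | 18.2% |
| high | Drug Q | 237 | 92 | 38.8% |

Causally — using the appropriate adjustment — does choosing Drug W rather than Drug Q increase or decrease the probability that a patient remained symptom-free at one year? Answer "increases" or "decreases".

decreases

The blood pressure-specific comparison favours Drug Q throughout, but the pooled figures favour Drug W. The question is whether to condition on blood pressure.
Blood pressure satisfies the back-door criterion: it is not a descendant of the drug, and it blocks the spurious path from drug to outcome. Adjusting for it (i.e., using the within-blood pressure rates) gives the causal effect.
Within each level — low: 71.8% vs 95.3%; high: 18.2% vs 38.8% — Drug Q is higher every time.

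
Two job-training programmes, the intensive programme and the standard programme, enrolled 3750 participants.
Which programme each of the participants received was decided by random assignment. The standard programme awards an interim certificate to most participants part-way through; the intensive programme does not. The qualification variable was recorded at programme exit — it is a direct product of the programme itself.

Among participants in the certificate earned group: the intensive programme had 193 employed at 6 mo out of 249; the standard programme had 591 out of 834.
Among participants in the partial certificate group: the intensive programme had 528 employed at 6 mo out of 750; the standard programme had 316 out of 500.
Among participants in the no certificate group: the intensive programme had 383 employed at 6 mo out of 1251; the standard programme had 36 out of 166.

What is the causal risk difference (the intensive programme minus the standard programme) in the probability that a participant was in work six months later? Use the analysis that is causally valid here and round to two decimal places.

-0.14

the intensive programme is higher inside every qualification attained during the programme stratum but the standard programme is higher in aggregate. Whether to stratify depends on how qualification attained during the programme relates to the programme.
Qualification attained during the programme is recorded after the programme and is itself shifted by it — it sits on the causal path from programme to outcome. Conditioning on a mediator would strip out part of the effect we want; the pooled comparison gives the total causal effect.
The causal difference is the pooled difference: 0.491 − 0.629 = -0.138.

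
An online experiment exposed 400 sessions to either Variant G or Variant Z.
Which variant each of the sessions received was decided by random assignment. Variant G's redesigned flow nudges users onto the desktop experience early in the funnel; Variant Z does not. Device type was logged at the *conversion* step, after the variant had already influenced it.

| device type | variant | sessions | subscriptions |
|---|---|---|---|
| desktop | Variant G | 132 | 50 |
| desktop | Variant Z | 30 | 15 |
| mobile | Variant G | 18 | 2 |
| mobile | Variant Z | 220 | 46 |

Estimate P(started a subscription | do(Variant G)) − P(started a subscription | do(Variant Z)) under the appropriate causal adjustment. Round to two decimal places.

Device type lies on the pathway variant → device type → outcome, so adjusting for it blocks the indirect effect. For the total causal effect of variant, use the unadjusted pooled rates.
The causal difference is the pooled difference: 0.347 − 0.244 = +0.103.

+0.10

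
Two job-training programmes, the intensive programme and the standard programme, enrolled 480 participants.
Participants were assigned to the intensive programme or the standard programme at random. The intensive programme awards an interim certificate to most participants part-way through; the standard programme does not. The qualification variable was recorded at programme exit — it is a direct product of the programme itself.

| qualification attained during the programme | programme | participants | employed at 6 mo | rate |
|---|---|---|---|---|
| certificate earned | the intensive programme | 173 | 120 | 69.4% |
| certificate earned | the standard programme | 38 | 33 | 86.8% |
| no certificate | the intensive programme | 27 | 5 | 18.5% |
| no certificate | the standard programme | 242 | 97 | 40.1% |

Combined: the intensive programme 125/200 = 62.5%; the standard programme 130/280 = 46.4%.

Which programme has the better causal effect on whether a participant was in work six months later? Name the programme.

the intensive programme

Qualification attained during the programme is recorded after the programme and is itself shifted by it — it sits on the causal path from programme to outcome. Conditioning on a mediator would strip out part of the effect we want; the pooled comparison gives the total causal effect.
Pooled: the intensive programme 62.5% vs the standard programme 46.4%; the intensive programme is higher overall.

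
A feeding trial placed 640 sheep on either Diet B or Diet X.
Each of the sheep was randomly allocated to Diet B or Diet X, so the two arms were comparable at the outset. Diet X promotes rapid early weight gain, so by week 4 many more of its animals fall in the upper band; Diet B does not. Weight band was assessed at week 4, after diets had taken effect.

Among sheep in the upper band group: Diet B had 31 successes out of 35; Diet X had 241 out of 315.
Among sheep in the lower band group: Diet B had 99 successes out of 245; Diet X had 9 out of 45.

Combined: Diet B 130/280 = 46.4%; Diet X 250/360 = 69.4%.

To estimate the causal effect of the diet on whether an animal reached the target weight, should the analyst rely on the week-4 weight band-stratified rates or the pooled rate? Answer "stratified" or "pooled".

Within every week-4 weight band level Diet B has the higher rate, yet pooled Diet X does — Simpson's reversal.
Week-4 weight band is downstream of the diet. One should not condition on a consequence of treatment, so the overall rates are the right comparison.
Pooled: Diet B 46.4% vs Diet X 69.4%; Diet X is higher overall.

pooled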